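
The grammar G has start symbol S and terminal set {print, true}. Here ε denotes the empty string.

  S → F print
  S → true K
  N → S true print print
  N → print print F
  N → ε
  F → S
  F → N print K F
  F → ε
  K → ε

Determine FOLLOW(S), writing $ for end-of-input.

FIRST(K): from K→ε we get {ε}. So FIRST(K) = {ε}.
FIRST(S): from S→F print we get {print, true}; from S→true K we get {true}. So FIRST(S) = {print, true}.
FIRST(N): from N→S true print print we get {print, true}; from N→print print F we get {print}; from N→ε we get {ε}. So FIRST(N) = {ε, print, true}.
FIRST(F): from F→S we get {print, true}; from F→N print K F we get {print, true}; from F→ε we get {ε}. So FIRST(F) = {ε, print, true}.
FOLLOW(S) includes $ since S is the start symbol.
FOLLOW(N): in F→N print K F, N is followed by print K F with FIRST {print}. Thus FOLLOW(N) = {print}.
FOLLOW(F): in S→F print, F is followed by print with FIRST {print}; in N→print print F, the suffix after F is empty, so FOLLOW(F) ⊇ FOLLOW(N) = {print}; in F→N print K F, the suffix after F is empty (adds nothing new). Thus FOLLOW(F) = {print}.
FOLLOW(S): in N→S true print print, S is followed by true print print with FIRST {true}; in F→S, the suffix after S is empty, so FOLLOW(S) ⊇ FOLLOW(F) = {print}. Thus FOLLOW(S) = {$, print, true}.
FOLLOW(K): in S→true K, the suffix after K is empty, so FOLLOW(K) ⊇ FOLLOW(S) = {$, print, true}; in F→N print K F, K is followed by F with FIRST {ε, print, true}; in F→N print K F, the suffix after K is nullable, so FOLLOW(K) ⊇ FOLLOW(F) = {print}. Thus FOLLOW(K) = {$, print, true}.

{$, print, true}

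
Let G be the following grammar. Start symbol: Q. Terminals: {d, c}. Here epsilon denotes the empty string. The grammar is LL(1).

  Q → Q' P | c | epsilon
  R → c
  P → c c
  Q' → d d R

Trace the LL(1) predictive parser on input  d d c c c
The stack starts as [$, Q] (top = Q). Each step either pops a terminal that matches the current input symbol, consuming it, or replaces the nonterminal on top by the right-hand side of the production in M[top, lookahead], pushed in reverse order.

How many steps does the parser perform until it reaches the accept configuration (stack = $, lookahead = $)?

step 1: stack=$ Q  input=d d c c c $  — expand Q → Q' P
step 2: stack=$ P Q'  input=d d c c c $  — expand Q' → d d R
step 3: stack=$ P R d d  input=d d c c c $  — match d
step 4: stack=$ P R d  input=d c c c $  — match d
step 5: stack=$ P R  input=c c c $  — expand R → c
step 6: stack=$ P c  input=c c c $  — match c
step 7: stack=$ P  input=c c $  — expand P → c c
step 8: stack=$ c c  input=c c $  — match c
step 9: stack=$ c  input=c $  — match c
Accept reached after 9 steps.

9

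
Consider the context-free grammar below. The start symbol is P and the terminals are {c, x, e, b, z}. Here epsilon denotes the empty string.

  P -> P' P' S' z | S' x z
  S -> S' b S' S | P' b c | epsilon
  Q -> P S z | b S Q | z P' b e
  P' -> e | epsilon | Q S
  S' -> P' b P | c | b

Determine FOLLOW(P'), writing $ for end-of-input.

FIRST(P): from P->P' P' S' z we get {b, c, e, z}; from P->S' x z we get {b, c, e, z}. So FIRST(P) = {b, c, e, z}.
FIRST(Q): from Q->P S z we get {b, c, e, z}; from Q->b S Q we get {b}; from Q->z P' b e we get {z}. So FIRST(Q) = {b, c, e, z}.
FIRST(P'): from P'->e we get {e}; from P'->epsilon we get {epsilon}; from P'->Q S we get {b, c, e, z}. So FIRST(P') = {epsilon, b, c, e, z}.
FIRST(S'): from S'->P' b P we get {b, c, e, z}; from S'->c we get {c}; from S'->b we get {b}. So FIRST(S') = {b, c, e, z}.
FIRST(S): from S->S' b S' S we get {b, c, e, z}; from S->P' b c we get {b, c, e, z}; from S->epsilon we get {epsilon}. So FIRST(S) = {epsilon, b, c, e, z}.
FOLLOW(P) includes $ since P is the start symbol.
FOLLOW(P'): in P->P' P' S' z (occurrence 1), P' is followed by P' S' z with FIRST {b, c, e, z}; in P->P' P' S' z (occurrence 2), P' is followed by S' z with FIRST {b, c, e, z}; in S->P' b c, P' is followed by b c with FIRST {b}; in Q->z P' b e, P' is followed by b e with FIRST {b}; in S'->P' b P, P' is followed by b P with FIRST {b}. Thus FOLLOW(P') = {b, c, e, z}.
FOLLOW(S): in S->S' b S' S, the suffix after S is empty (adds nothing new); in Q->P S z, S is followed by z with FIRST {z}; in Q->b S Q, S is followed by Q with FIRST {b, c, e, z}; in P'->Q S, the suffix after S is empty, so FOLLOW(S) ⊇ FOLLOW(P') = {b, c, e, z}. Thus FOLLOW(S) = {b, c, e, z}.
FOLLOW(Q): in Q->b S Q, the suffix after Q is empty (adds nothing new); in P'->Q S, Q is followed by S with FIRST {epsilon, b, c, e, z}; in P'->Q S, the suffix after Q is nullable, so FOLLOW(Q) ⊇ FOLLOW(P') = {b, c, e, z}. Thus FOLLOW(Q) = {b, c, e, z}.
FOLLOW(S'): in P->P' P' S' z, S' is followed by z with FIRST {z}; in P->S' x z, S' is followed by x z with FIRST {x}; in S->S' b S' S (occurrence 1), S' is followed by b S' S with FIRST {b}; in S->S' b S' S (occurrence 2), S' is followed by S with FIRST {epsilon, b, c, e, z}; in S->S' b S' S (occurrence 2), the suffix after S' is nullable, so FOLLOW(S') ⊇ FOLLOW(S) = {b, c, e, z}. Thus FOLLOW(S') = {b, c, e, x, z}.
FOLLOW(P): in Q->P S z, P is followed by S z with FIRST {b, c, e, z}; in S'->P' b P, the suffix after P is empty, so FOLLOW(P) ⊇ FOLLOW(S') = {b, c, e, x, z}. Thus FOLLOW(P) = {$, b, c, e, x, z}.

{b, c, e, z}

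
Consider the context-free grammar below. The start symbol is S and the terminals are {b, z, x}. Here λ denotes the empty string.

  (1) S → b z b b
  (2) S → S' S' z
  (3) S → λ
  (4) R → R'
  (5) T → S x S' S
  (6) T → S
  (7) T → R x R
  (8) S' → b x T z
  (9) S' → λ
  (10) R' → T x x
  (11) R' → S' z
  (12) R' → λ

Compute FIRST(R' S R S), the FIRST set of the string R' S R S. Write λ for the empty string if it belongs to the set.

FIRST(S') = {λ, b}
FIRST(S) = {λ, b, z}  (via S' S' z)
FIRST(R) = {λ, b, x, z}  (via R')
FIRST(T) = {λ, b, x, z}  (via S x S' S, S, R x R)
FIRST(R') = {λ, b, x, z}  (via T x x, S' z)
FIRST(R' S R S): take FIRST of each symbol in turn, carrying on past any symbol whose FIRST contains λ; result {λ, b, x, z}.

{λ, b, x, z}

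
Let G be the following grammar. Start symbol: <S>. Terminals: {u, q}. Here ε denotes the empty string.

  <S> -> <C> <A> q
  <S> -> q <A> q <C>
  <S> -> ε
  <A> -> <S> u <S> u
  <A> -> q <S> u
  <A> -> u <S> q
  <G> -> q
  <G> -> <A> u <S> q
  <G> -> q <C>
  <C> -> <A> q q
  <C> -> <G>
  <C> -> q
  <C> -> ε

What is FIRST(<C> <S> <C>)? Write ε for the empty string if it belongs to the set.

{ε, q, u}

FIRST(<S>): from <S>-><C> <A> q we get {q, u}; from <S>->q <A> q <C> we get {q}; from <S>->ε we get {ε}. So FIRST(<S>) = {ε, q, u}.
FIRST(<A>): from <A>-><S> u <S> u we get {q, u}; from <A>->q <S> u we get {q}; from <A>->u <S> q we get {u}. So FIRST(<A>) = {q, u}.
FIRST(<G>): from <G>->q we get {q}; from <G>-><A> u <S> q we get {q, u}; from <G>->q <C> we get {q}. So FIRST(<G>) = {q, u}.
FIRST(<C>): from <C>-><A> q q we get {q, u}; from <C>-><G> we get {q, u}; from <C>->q we get {q}; from <C>->ε we get {ε}. So FIRST(<C>) = {ε, q, u}.
FIRST(<C> <S> <C>): take FIRST of each symbol in turn, carrying on past any symbol whose FIRST contains ε; result {ε, q, u}.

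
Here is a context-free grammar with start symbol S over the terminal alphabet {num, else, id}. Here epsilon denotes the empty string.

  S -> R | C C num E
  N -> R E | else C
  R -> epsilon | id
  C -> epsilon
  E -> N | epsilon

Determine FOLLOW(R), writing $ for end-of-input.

FIRST(R) = {epsilon, id}
FIRST(C) = {epsilon}
FIRST(S) = {epsilon, id, num}  (via R, C C num E)
FIRST(N) = {epsilon, else, id}  (via R E)
FIRST(E) = {epsilon, else, id}  (via N)
FOLLOW(S) includes $ since S is the start symbol.
FOLLOW(S): S appears on no right-hand side. Thus FOLLOW(S) = {$}.
FOLLOW(N): in E->N, the suffix after N is empty, so FOLLOW(N) ⊇ FOLLOW(E) = {$}. Thus FOLLOW(N) = {$}.
FOLLOW(R): in S->R, the suffix after R is empty, so FOLLOW(R) ⊇ FOLLOW(S) = {$}; in N->R E, R is followed by E with FIRST {epsilon, else, id}; in N->R E, the suffix after R is nullable, so FOLLOW(R) ⊇ FOLLOW(N) = {$}. Thus FOLLOW(R) = {$, else, id}.
FOLLOW(C): in S->C C num E (occurrence 1), C is followed by C num E with FIRST {num}; in S->C C num E (occurrence 2), C is followed by num E with FIRST {num}; in N->else C, the suffix after C is empty, so FOLLOW(C) ⊇ FOLLOW(N) = {$}. Thus FOLLOW(C) = {$, num}.
FOLLOW(E): in S->C C num E, the suffix after E is empty, so FOLLOW(E) ⊇ FOLLOW(S) = {$}; in N->R E, the suffix after E is empty, so FOLLOW(E) ⊇ FOLLOW(N) = {$}. Thus FOLLOW(E) = {$}.

{$, else, id}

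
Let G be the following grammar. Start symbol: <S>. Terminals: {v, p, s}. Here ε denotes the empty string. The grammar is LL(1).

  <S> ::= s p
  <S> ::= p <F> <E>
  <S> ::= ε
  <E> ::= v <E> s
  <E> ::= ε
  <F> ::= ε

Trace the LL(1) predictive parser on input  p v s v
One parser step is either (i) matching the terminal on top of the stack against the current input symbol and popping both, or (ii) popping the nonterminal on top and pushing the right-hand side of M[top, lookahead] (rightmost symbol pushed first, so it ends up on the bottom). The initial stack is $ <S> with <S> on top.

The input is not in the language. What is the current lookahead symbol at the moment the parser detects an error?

     Stack        Input      Action
  1  $ <S>        p v s v $  expand <S> ::= p <F> <E>
  2  $ <E> <F> p  p v s v $  match p
  3  $ <E> <F>    v s v $    expand <F> ::= ε
  4  $ <E>        v s v $    expand <E> ::= v <E> s
  5  $ s <E> v    v s v $    match v
  6  $ s <E>      s v $      expand <E> ::= ε
  7  $ s          s v $      match s
  8  $            v $        error: stack empty but input remains

v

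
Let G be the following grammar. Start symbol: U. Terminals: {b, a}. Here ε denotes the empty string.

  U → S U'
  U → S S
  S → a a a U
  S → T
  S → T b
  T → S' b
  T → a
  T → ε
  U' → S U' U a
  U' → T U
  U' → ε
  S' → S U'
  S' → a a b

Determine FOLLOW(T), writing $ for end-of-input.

{$, a, b}

FIRST(U) = {ε, a, b}  (via S U', S S)
FIRST(S) = {ε, a, b}  (via T, T b)
FIRST(T) = {ε, a, b}  (via S' b)
FIRST(U') = {ε, a, b}  (via S U' U a, T U)
FIRST(S') = {ε, a, b}  (via S U')
FOLLOW(U) includes $ since U is the start symbol.
FOLLOW(S'): in T→S' b, S' is followed by b with FIRST {b}. Thus FOLLOW(S') = {b}.
FOLLOW(U): in S→a a a U, the suffix after U is empty, so FOLLOW(U) ⊇ FOLLOW(S) = {$, a, b}; in U'→S U' U a, U is followed by a with FIRST {a}; in U'→T U, the suffix after U is empty, so FOLLOW(U) ⊇ FOLLOW(U') = {$, a, b}. Thus FOLLOW(U) = {$, a, b}.
FOLLOW(S): in U→S U', S is followed by U' with FIRST {ε, a, b}; in U→S U', the suffix after S is nullable, so FOLLOW(S) ⊇ FOLLOW(U) = {$, a, b}; in U→S S (occurrence 1), S is followed by S with FIRST {ε, a, b}; in U→S S (occurrence 1), the suffix after S is nullable, so FOLLOW(S) ⊇ FOLLOW(U) = {$, a, b}; in U→S S (occurrence 2), the suffix after S is empty, so FOLLOW(S) ⊇ FOLLOW(U) = {$, a, b}; in U'→S U' U a, S is followed by U' U a with FIRST {a, b}; in S'→S U', S is followed by U' with FIRST {ε, a, b}; in S'→S U', the suffix after S is nullable, so FOLLOW(S) ⊇ FOLLOW(S') = {b}. Thus FOLLOW(S) = {$, a, b}.
FOLLOW(U'): in U→S U', the suffix after U' is empty, so FOLLOW(U') ⊇ FOLLOW(U) = {$, a, b}; in U'→S U' U a, U' is followed by U a with FIRST {a, b}; in S'→S U', the suffix after U' is empty, so FOLLOW(U') ⊇ FOLLOW(S') = {b}. Thus FOLLOW(U') = {$, a, b}.
FOLLOW(T): in S→T, the suffix after T is empty, so FOLLOW(T) ⊇ FOLLOW(S) = {$, a, b}; in S→T b, T is followed by b with FIRST {b}; in U'→T U, T is followed by U with FIRST {ε, a, b}; in U'→T U, the suffix after T is nullable, so FOLLOW(T) ⊇ FOLLOW(U') = {$, a, b}. Thus FOLLOW(T) = {$, a, b}.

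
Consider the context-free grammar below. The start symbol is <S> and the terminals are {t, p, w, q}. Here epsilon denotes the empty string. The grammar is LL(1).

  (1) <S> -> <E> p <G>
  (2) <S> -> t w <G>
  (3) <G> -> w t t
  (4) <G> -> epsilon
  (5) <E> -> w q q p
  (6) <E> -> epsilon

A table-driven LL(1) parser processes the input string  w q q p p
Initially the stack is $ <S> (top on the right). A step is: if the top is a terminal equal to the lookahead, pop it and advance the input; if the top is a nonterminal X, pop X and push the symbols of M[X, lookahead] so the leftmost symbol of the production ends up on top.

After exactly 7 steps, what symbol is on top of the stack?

<G>

step 1: stack=$ <S>  input=w q q p p $  — expand <S> -> <E> p <G>
step 2: stack=$ <G> p <E>  input=w q q p p $  — expand <E> -> w q q p
step 3: stack=$ <G> p p q q w  input=w q q p p $  — match w
step 4: stack=$ <G> p p q q  input=q q p p $  — match q
step 5: stack=$ <G> p p q  input=q p p $  — match q
step 6: stack=$ <G> p p  input=p p $  — match p
step 7: stack=$ <G> p  input=p $  — match p
Stack after step 7: $ <G> (top = <G>).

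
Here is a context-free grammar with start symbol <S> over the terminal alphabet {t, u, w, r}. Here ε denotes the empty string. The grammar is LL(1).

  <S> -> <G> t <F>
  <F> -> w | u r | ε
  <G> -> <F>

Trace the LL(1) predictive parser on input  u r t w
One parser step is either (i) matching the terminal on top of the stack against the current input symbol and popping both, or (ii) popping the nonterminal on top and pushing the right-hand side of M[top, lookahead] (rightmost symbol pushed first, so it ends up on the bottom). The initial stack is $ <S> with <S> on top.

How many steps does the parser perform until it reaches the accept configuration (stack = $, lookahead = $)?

step 1: stack=$ <S>  input=u r t w $  — expand <S> -> <G> t <F>
step 2: stack=$ <F> t <G>  input=u r t w $  — expand <G> -> <F>
step 3: stack=$ <F> t <F>  input=u r t w $  — expand <F> -> u r
step 4: stack=$ <F> t r u  input=u r t w $  — match u
step 5: stack=$ <F> t r  input=r t w $  — match r
step 6: stack=$ <F> t  input=t w $  — match t
step 7: stack=$ <F>  input=w $  — expand <F> -> w
step 8: stack=$ w  input=w $  — match w
Accept reached after 8 steps.

8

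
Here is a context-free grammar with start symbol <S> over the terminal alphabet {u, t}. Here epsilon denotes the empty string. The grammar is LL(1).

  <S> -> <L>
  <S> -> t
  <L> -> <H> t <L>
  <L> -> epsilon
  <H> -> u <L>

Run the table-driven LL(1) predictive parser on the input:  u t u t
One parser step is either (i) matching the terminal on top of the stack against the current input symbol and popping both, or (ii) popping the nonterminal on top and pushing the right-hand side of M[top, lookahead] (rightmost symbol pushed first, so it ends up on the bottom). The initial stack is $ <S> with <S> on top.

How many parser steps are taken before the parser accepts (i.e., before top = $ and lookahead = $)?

      Stack          Input      Action
   1  $ <S>          u t u t $  expand <S> -> <L>
   2  $ <L>          u t u t $  expand <L> -> <H> t <L>
   3  $ <L> t <H>    u t u t $  expand <H> -> u <L>
   4  $ <L> t <L> u  u t u t $  match u
   5  $ <L> t <L>    t u t $    expand <L> -> epsilon
   6  $ <L> t        t u t $    match t
   7  $ <L>          u t $      expand <L> -> <H> t <L>
   8  $ <L> t <H>    u t $      expand <H> -> u <L>
   9  $ <L> t <L> u  u t $      match u
  10  $ <L> t <L>    t $        expand <L> -> epsilon
  11  $ <L> t        t $        match t
  12  $ <L>          $          expand <L> -> epsilon
Accept reached after 12 steps.

12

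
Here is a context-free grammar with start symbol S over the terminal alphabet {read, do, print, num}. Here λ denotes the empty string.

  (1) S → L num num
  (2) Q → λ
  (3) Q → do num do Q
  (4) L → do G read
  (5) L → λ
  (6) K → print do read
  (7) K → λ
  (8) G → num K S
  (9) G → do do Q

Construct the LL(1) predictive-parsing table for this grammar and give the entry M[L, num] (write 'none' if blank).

FIRST(Q) = {λ, do}
FIRST(L) = {λ, do}
FIRST(K) = {λ, print}
FIRST(G) = {do, num}
FIRST(S) = {do, num}  (via L num num)
FOLLOW(S) includes $ since S is the start symbol.
FOLLOW(L): in S→L num num, L is followed by num num with FIRST {num}. Thus FOLLOW(L) = {num}.
For L → do G read: FIRST(do G read) = {do}, so it goes in M[L, t] for t ∈ {do}.
For L → λ: FIRST(λ) = {λ}, so it goes in M[L, t] for t ∈ {}; since λ ∈ FIRST, also for every t ∈ FOLLOW(L) = {num}.

L → λ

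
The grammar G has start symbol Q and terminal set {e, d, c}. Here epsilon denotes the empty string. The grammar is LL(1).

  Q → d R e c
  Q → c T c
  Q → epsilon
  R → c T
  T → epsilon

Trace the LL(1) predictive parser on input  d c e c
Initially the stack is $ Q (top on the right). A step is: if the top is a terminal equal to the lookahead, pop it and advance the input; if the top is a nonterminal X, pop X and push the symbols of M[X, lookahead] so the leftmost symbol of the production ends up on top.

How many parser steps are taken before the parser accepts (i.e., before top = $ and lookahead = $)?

7

step 1: stack=$ Q  input=d c e c $  — expand Q → d R e c
step 2: stack=$ c e R d  input=d c e c $  — match d
step 3: stack=$ c e R  input=c e c $  — expand R → c T
step 4: stack=$ c e T c  input=c e c $  — match c
step 5: stack=$ c e T  input=e c $  — expand T → epsilon
step 6: stack=$ c e  input=e c $  — match e
step 7: stack=$ c  input=c $  — match c
Accept reached after 7 steps.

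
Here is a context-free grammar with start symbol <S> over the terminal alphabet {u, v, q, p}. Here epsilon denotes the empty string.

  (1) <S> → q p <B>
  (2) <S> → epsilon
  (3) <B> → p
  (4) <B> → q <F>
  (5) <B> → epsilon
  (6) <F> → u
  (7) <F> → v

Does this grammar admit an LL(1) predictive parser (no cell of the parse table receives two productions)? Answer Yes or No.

Yes

FIRST(<S>) = {epsilon, q}
FIRST(<B>) = {epsilon, p, q}
FIRST(<F>) = {u, v}
FOLLOW(<S>) = {$}
FOLLOW(<B>) = {$}
FOLLOW(<F>) = {$}
Each cell of M receives at most one production.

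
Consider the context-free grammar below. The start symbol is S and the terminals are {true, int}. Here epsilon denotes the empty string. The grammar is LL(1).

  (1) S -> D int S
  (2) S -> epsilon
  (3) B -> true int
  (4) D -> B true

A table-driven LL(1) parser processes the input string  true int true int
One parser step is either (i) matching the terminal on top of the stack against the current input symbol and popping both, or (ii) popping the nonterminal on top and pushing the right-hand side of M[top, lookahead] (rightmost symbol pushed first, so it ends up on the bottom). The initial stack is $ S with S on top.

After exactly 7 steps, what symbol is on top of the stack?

step 1: stack=$ S  input=true int true int $  — expand S -> D int S
step 2: stack=$ S int D  input=true int true int $  — expand D -> B true
step 3: stack=$ S int true B  input=true int true int $  — expand B -> true int
step 4: stack=$ S int true int true  input=true int true int $  — match true
step 5: stack=$ S int true int  input=int true int $  — match int
step 6: stack=$ S int true  input=true int $  — match true
step 7: stack=$ S int  input=int $  — match int
Stack after step 7: $ S (top = S).

S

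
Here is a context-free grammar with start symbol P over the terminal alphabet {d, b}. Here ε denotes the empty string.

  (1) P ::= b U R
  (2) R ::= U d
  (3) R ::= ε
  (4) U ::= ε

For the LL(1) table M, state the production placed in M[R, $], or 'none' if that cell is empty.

FIRST(P): from P::=b U R we get {b}. So FIRST(P) = {b}.
FIRST(U): from U::=ε we get {ε}. So FIRST(U) = {ε}.
FIRST(R): from R::=U d we get {d}; from R::=ε we get {ε}. So FIRST(R) = {ε, d}.
FOLLOW(P) includes $ since P is the start symbol.
FOLLOW(P): P appears on no right-hand side. Thus FOLLOW(P) = {$}.
FOLLOW(R): in P::=b U R, the suffix after R is empty, so FOLLOW(R) ⊇ FOLLOW(P) = {$}. Thus FOLLOW(R) = {$}.
For R ::= U d: FIRST(U d) = {d}, so it goes in M[R, t] for t ∈ {d}.
For R ::= ε: FIRST(ε) = {ε}, so it goes in M[R, t] for t ∈ {}; since ε ∈ FIRST, also for every t ∈ FOLLOW(R) = {$}.

R ::= ε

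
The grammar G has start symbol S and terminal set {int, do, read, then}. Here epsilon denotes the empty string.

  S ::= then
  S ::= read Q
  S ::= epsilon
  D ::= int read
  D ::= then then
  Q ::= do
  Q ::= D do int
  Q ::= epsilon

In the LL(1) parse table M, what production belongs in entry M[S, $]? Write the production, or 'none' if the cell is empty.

S ::= epsilon

FIRST(S): from S::=then we get {then}; from S::=read Q we get {read}; from S::=epsilon we get {epsilon}. So FIRST(S) = {epsilon, read, then}.
FIRST(D): from D::=int read we get {int}; from D::=then then we get {then}. So FIRST(D) = {int, then}.
FIRST(Q): from Q::=do we get {do}; from Q::=D do int we get {int, then}; from Q::=epsilon we get {epsilon}. So FIRST(Q) = {epsilon, do, int, then}.
FOLLOW(S) includes $ since S is the start symbol.
FOLLOW(S): S appears on no right-hand side. Thus FOLLOW(S) = {$}.
For S ::= then: FIRST(then) = {then}, so it goes in M[S, t] for t ∈ {then}.
For S ::= read Q: FIRST(read Q) = {read}, so it goes in M[S, t] for t ∈ {read}.
For S ::= epsilon: FIRST(epsilon) = {epsilon}, so it goes in M[S, t] for t ∈ {}; since epsilon ∈ FIRST, also for every t ∈ FOLLOW(S) = {$}.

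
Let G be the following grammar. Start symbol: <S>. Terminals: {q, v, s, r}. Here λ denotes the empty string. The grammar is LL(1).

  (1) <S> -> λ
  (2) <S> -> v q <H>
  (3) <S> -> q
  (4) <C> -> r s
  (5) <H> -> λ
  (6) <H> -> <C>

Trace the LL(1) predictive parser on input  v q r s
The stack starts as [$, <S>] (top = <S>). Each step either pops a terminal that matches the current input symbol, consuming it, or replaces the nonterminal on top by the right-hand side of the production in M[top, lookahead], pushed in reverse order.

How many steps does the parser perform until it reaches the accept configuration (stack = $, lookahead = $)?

     Stack      Input      Action
  1  $ <S>      v q r s $  expand <S> -> v q <H>
  2  $ <H> q v  v q r s $  match v
  3  $ <H> q    q r s $    match q
  4  $ <H>      r s $      expand <H> -> <C>
  5  $ <C>      r s $      expand <C> -> r s
  6  $ s r      r s $      match r
  7  $ s        s $        match s
Accept reached after 7 steps.

7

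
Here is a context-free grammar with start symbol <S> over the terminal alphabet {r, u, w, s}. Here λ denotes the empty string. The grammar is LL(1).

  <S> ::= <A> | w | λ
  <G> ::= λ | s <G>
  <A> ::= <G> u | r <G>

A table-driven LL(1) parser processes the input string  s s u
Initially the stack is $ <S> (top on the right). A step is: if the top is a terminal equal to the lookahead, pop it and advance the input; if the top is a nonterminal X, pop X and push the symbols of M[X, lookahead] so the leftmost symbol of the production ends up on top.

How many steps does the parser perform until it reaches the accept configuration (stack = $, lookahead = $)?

8

step 1: stack=$ <S>  input=s s u $  — expand <S> ::= <A>
step 2: stack=$ <A>  input=s s u $  — expand <A> ::= <G> u
step 3: stack=$ u <G>  input=s s u $  — expand <G> ::= s <G>
step 4: stack=$ u <G> s  input=s s u $  — match s
step 5: stack=$ u <G>  input=s u $  — expand <G> ::= s <G>
step 6: stack=$ u <G> s  input=s u $  — match s
step 7: stack=$ u <G>  input=u $  — expand <G> ::= λ
step 8: stack=$ u  input=u $  — match u
Accept reached after 8 steps.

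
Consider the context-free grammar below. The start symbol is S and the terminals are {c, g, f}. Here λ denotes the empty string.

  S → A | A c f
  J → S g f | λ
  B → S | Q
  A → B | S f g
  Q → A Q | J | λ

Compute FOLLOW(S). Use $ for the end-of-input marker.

FIRST(S) = {λ, c, f, g}  (via A, A c f)
FIRST(J) = {λ, c, f, g}  (via S g f)
FIRST(B) = {λ, c, f, g}  (via S, Q)
FIRST(A) = {λ, c, f, g}  (via B, S f g)
FIRST(Q) = {λ, c, f, g}  (via A Q, J)
FOLLOW(S) includes $ since S is the start symbol.
FOLLOW(S): in J→S g f, S is followed by g f with FIRST {g}; in B→S, the suffix after S is empty, so FOLLOW(S) ⊇ FOLLOW(B) = {$, c, f, g}; in A→S f g, S is followed by f g with FIRST {f}. Thus FOLLOW(S) = {$, c, f, g}.
FOLLOW(J): in Q→J, the suffix after J is empty, so FOLLOW(J) ⊇ FOLLOW(Q) = {$, c, f, g}. Thus FOLLOW(J) = {$, c, f, g}.
FOLLOW(B): in A→B, the suffix after B is empty, so FOLLOW(B) ⊇ FOLLOW(A) = {$, c, f, g}. Thus FOLLOW(B) = {$, c, f, g}.
FOLLOW(Q): in B→Q, the suffix after Q is empty, so FOLLOW(Q) ⊇ FOLLOW(B) = {$, c, f, g}; in Q→A Q, the suffix after Q is empty (adds nothing new). Thus FOLLOW(Q) = {$, c, f, g}.
FOLLOW(A): in S→A, the suffix after A is empty, so FOLLOW(A) ⊇ FOLLOW(S) = {$, c, f, g}; in S→A c f, A is followed by c f with FIRST {c}; in Q→A Q, A is followed by Q with FIRST {λ, c, f, g}; in Q→A Q, the suffix after A is nullable, so FOLLOW(A) ⊇ FOLLOW(Q) = {$, c, f, g}. Thus FOLLOW(A) = {$, c, f, g}.

{$, c, f, g}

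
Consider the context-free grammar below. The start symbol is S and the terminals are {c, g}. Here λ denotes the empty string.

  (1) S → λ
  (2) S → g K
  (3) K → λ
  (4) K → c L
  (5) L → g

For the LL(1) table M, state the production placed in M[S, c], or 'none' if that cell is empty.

none

FIRST(S) = {λ, g}
FIRST(K) = {λ, c}
FIRST(L) = {g}
FOLLOW(S) includes $ since S is the start symbol.
FOLLOW(S): S appears on no right-hand side. Thus FOLLOW(S) = {$}.
For S → λ: FIRST(λ) = {λ}, so it goes in M[S, t] for t ∈ {}; since λ ∈ FIRST, also for every t ∈ FOLLOW(S) = {$}.
For S → g K: FIRST(g K) = {g}, so it goes in M[S, t] for t ∈ {g}.
None of these place a production in M[S, c].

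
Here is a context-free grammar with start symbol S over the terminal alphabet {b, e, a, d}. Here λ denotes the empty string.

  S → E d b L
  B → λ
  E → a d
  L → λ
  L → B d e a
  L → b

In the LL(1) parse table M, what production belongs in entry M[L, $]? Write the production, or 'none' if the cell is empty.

L → λ

FIRST(B) = {λ}
FIRST(E) = {a}
FIRST(S) = {a}  (via E d b L)
FIRST(L) = {λ, b, d}  (via B d e a)
FOLLOW(S) includes $ since S is the start symbol.
FOLLOW(S): S appears on no right-hand side. Thus FOLLOW(S) = {$}.
FOLLOW(L): in S→E d b L, the suffix after L is empty, so FOLLOW(L) ⊇ FOLLOW(S) = {$}. Thus FOLLOW(L) = {$}.
For L → λ: FIRST(λ) = {λ}, so it goes in M[L, t] for t ∈ {}; since λ ∈ FIRST, also for every t ∈ FOLLOW(L) = {$}.
For L → B d e a: FIRST(B d e a) = {d}, so it goes in M[L, t] for t ∈ {d}.
For L → b: FIRST(b) = {b}, so it goes in M[L, t] for t ∈ {b}.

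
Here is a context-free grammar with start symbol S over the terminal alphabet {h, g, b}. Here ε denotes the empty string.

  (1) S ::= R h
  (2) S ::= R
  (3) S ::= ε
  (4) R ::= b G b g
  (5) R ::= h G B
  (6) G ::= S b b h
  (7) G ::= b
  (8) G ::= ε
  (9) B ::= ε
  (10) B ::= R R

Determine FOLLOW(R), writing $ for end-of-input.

FIRST(R) = {b, h}
FIRST(S) = {ε, b, h}  (via R h, R)
FIRST(B) = {ε, b, h}  (via R R)
FIRST(G) = {ε, b, h}  (via S b b h)
FOLLOW(S) includes $ since S is the start symbol.
FOLLOW(S): in G::=S b b h, S is followed by b b h with FIRST {b}. Thus FOLLOW(S) = {$, b}.
FOLLOW(R): in S::=R h, R is followed by h with FIRST {h}; in S::=R, the suffix after R is empty, so FOLLOW(R) ⊇ FOLLOW(S) = {$, b}; in B::=R R (occurrence 1), R is followed by R with FIRST {b, h}; in B::=R R (occurrence 2), the suffix after R is empty, so FOLLOW(R) ⊇ FOLLOW(B) = {$, b, h}. Thus FOLLOW(R) = {$, b, h}.
FOLLOW(G): in R::=b G b g, G is followed by b g with FIRST {b}; in R::=h G B, G is followed by B with FIRST {ε, b, h}; in R::=h G B, the suffix after G is nullable, so FOLLOW(G) ⊇ FOLLOW(R) = {$, b, h}. Thus FOLLOW(G) = {$, b, h}.
FOLLOW(B): in R::=h G B, the suffix after B is empty, so FOLLOW(B) ⊇ FOLLOW(R) = {$, b, h}. Thus FOLLOW(B) = {$, b, h}.

{$, b, h}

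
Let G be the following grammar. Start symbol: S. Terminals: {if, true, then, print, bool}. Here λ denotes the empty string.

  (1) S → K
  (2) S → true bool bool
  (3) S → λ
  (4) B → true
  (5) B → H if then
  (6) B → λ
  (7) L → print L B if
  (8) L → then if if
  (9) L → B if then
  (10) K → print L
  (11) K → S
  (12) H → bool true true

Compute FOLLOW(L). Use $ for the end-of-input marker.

{$, bool, if, true}

FIRST(H) = {bool}
FIRST(B) = {λ, bool, true}  (via H if then)
FIRST(L) = {bool, if, print, then, true}  (via B if then)
FIRST(S) = {λ, print, true}  (via K)
FIRST(K) = {λ, print, true}  (via S)
FOLLOW(S) includes $ since S is the start symbol.
FOLLOW(B): in L→print L B if, B is followed by if with FIRST {if}; in L→B if then, B is followed by if then with FIRST {if}. Thus FOLLOW(B) = {if}.
FOLLOW(H): in B→H if then, H is followed by if then with FIRST {if}. Thus FOLLOW(H) = {if}.
FOLLOW(S): in K→S, the suffix after S is empty, so FOLLOW(S) ⊇ FOLLOW(K) = {$}. Thus FOLLOW(S) = {$}.
FOLLOW(K): in S→K, the suffix after K is empty, so FOLLOW(K) ⊇ FOLLOW(S) = {$}. Thus FOLLOW(K) = {$}.
FOLLOW(L): in L→print L B if, L is followed by B if with FIRST {bool, if, true}; in K→print L, the suffix after L is empty, so FOLLOW(L) ⊇ FOLLOW(K) = {$}. Thus FOLLOW(L) = {$, bool, if, true}.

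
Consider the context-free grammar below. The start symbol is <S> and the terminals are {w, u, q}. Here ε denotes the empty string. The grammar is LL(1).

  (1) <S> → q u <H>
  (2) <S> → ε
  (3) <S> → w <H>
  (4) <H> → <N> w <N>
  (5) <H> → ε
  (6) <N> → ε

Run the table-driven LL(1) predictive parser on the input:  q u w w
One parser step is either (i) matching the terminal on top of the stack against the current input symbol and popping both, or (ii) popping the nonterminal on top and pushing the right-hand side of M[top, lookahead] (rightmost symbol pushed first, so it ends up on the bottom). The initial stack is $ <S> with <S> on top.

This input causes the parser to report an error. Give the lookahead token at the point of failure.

     Stack        Input      Action
  1  $ <S>        q u w w $  expand <S> → q u <H>
  2  $ <H> u q    q u w w $  match q
  3  $ <H> u      u w w $    match u
  4  $ <H>        w w $      expand <H> → <N> w <N>
  5  $ <N> w <N>  w w $      expand <N> → ε
  6  $ <N> w      w w $      match w
  7  $ <N>        w $        expand <N> → ε
  8  $            w $        error: stack empty but input remains

w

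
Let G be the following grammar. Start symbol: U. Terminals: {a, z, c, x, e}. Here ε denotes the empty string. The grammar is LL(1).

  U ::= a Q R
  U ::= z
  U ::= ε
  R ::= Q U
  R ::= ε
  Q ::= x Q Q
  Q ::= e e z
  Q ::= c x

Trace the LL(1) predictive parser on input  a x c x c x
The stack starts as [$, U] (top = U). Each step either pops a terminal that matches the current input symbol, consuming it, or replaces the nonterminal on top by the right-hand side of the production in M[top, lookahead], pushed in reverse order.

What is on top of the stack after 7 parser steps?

Q

     Stack      Input          Action
  1  $ U        a x c x c x $  expand U ::= a Q R
  2  $ R Q a    a x c x c x $  match a
  3  $ R Q      x c x c x $    expand Q ::= x Q Q
  4  $ R Q Q x  x c x c x $    match x
  5  $ R Q Q    c x c x $      expand Q ::= c x
  6  $ R Q x c  c x c x $      match c
  7  $ R Q x    x c x $        match x
Stack after step 7: $ R Q (top = Q).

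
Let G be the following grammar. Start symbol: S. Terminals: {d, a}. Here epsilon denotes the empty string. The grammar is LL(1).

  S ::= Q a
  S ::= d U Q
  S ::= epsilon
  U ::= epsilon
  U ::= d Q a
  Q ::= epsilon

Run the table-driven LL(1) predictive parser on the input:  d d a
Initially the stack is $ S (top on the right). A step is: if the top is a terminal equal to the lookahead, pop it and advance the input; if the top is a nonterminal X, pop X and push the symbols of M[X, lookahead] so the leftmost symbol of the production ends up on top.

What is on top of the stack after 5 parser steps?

a

     Stack      Input    Action
  1  $ S        d d a $  expand S ::= d U Q
  2  $ Q U d    d d a $  match d
  3  $ Q U      d a $    expand U ::= d Q a
  4  $ Q a Q d  d a $    match d
  5  $ Q a Q    a $      expand Q ::= epsilon
Stack after step 5: $ Q a (top = a).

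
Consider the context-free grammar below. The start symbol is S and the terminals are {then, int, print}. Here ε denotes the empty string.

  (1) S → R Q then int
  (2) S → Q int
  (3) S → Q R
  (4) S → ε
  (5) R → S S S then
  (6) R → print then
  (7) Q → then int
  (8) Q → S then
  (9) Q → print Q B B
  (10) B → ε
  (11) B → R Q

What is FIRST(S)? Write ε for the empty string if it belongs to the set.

FIRST(S) = {ε, print, then}  (via R Q then int, Q int, Q R)
FIRST(R) = {print, then}  (via S S S then)
FIRST(Q) = {print, then}  (via S then)
FIRST(B) = {ε, print, then}  (via R Q)

{ε, print, then}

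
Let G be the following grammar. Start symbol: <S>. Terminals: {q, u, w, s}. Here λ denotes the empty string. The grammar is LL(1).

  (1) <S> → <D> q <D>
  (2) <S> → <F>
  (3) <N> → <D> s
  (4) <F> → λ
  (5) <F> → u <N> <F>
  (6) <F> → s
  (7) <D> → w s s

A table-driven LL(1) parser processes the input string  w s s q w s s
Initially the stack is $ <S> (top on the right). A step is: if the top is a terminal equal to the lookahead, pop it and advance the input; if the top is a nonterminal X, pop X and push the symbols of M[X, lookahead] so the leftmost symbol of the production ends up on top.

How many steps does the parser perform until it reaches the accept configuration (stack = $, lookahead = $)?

step 1: stack=$ <S>  input=w s s q w s s $  — expand <S> → <D> q <D>
step 2: stack=$ <D> q <D>  input=w s s q w s s $  — expand <D> → w s s
step 3: stack=$ <D> q s s w  input=w s s q w s s $  — match w
step 4: stack=$ <D> q s s  input=s s q w s s $  — match s
step 5: stack=$ <D> q s  input=s q w s s $  — match s
step 6: stack=$ <D> q  input=q w s s $  — match q
step 7: stack=$ <D>  input=w s s $  — expand <D> → w s s
step 8: stack=$ s s w  input=w s s $  — match w
step 9: stack=$ s s  input=s s $  — match s
step 10: stack=$ s  input=s $  — match s
Accept reached after 10 steps.

10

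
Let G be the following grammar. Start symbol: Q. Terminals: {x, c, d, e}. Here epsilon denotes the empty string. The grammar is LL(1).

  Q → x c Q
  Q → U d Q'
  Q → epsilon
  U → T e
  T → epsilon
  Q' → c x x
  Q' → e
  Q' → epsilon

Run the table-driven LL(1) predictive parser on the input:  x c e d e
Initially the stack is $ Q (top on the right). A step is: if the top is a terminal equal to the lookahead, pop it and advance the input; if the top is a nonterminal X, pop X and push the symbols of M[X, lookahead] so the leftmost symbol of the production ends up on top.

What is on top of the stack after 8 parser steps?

Q'

     Stack       Input        Action
  1  $ Q         x c e d e $  expand Q → x c Q
  2  $ Q c x     x c e d e $  match x
  3  $ Q c       c e d e $    match c
  4  $ Q         e d e $      expand Q → U d Q'
  5  $ Q' d U    e d e $      expand U → T e
  6  $ Q' d e T  e d e $      expand T → epsilon
  7  $ Q' d e    e d e $      match e
  8  $ Q' d      d e $        match d
Stack after step 8: $ Q' (top = Q').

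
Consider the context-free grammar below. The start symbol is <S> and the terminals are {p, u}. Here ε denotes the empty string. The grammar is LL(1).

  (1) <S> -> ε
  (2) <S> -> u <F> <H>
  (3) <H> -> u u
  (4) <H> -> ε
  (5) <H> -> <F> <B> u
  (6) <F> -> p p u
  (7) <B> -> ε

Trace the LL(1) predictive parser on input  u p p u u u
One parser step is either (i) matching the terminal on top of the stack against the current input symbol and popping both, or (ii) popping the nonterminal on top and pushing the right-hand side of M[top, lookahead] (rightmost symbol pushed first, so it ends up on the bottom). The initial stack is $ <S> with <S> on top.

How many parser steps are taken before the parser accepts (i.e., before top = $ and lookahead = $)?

9

     Stack        Input          Action
  1  $ <S>        u p p u u u $  expand <S> -> u <F> <H>
  2  $ <H> <F> u  u p p u u u $  match u
  3  $ <H> <F>    p p u u u $    expand <F> -> p p u
  4  $ <H> u p p  p p u u u $    match p
  5  $ <H> u p    p u u u $      match p
  6  $ <H> u      u u u $        match u
  7  $ <H>        u u $          expand <H> -> u u
  8  $ u u        u u $          match u
  9  $ u          u $            match u
Accept reached after 9 steps.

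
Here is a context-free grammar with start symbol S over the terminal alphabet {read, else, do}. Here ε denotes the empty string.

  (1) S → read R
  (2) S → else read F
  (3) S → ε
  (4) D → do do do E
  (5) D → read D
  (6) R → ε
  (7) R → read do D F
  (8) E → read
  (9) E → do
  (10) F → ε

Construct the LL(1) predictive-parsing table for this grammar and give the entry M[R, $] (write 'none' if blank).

FIRST(S): from S→read R we get {read}; from S→else read F we get {else}; from S→ε we get {ε}. So FIRST(S) = {ε, else, read}.
FIRST(D): from D→do do do E we get {do}; from D→read D we get {read}. So FIRST(D) = {do, read}.
FIRST(R): from R→ε we get {ε}; from R→read do D F we get {read}. So FIRST(R) = {ε, read}.
FIRST(E): from E→read we get {read}; from E→do we get {do}. So FIRST(E) = {do, read}.
FIRST(F): from F→ε we get {ε}. So FIRST(F) = {ε}.
FOLLOW(S) includes $ since S is the start symbol.
FOLLOW(S): S appears on no right-hand side. Thus FOLLOW(S) = {$}.
FOLLOW(R): in S→read R, the suffix after R is empty, so FOLLOW(R) ⊇ FOLLOW(S) = {$}. Thus FOLLOW(R) = {$}.
For R → ε: FIRST(ε) = {ε}, so it goes in M[R, t] for t ∈ {}; since ε ∈ FIRST, also for every t ∈ FOLLOW(R) = {$}.
For R → read do D F: FIRST(read do D F) = {read}, so it goes in M[R, t] for t ∈ {read}.

R → ε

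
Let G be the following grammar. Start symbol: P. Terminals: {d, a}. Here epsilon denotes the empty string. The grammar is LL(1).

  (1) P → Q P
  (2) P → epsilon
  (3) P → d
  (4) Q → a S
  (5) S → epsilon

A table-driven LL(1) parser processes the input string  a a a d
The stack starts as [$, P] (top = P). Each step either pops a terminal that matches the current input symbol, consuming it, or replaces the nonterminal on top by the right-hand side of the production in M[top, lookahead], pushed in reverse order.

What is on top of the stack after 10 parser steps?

step 1: stack=$ P  input=a a a d $  — expand P → Q P
step 2: stack=$ P Q  input=a a a d $  — expand Q → a S
step 3: stack=$ P S a  input=a a a d $  — match a
step 4: stack=$ P S  input=a a d $  — expand S → epsilon
step 5: stack=$ P  input=a a d $  — expand P → Q P
step 6: stack=$ P Q  input=a a d $  — expand Q → a S
step 7: stack=$ P S a  input=a a d $  — match a
step 8: stack=$ P S  input=a d $  — expand S → epsilon
step 9: stack=$ P  input=a d $  — expand P → Q P
step 10: stack=$ P Q  input=a d $  — expand Q → a S
Stack after step 10: $ P S a (top = a).

a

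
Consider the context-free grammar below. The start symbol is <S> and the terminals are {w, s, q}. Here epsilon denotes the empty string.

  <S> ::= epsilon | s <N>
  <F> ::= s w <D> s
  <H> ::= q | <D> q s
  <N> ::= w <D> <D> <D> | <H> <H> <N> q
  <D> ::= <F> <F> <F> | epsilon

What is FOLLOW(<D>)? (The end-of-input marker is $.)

{$, q, s}

FIRST(<S>) = {epsilon, s}
FIRST(<F>) = {s}
FIRST(<D>) = {epsilon, s}  (via <F> <F> <F>)
FIRST(<H>) = {q, s}  (via <D> q s)
FIRST(<N>) = {q, s, w}  (via <H> <H> <N> q)
FOLLOW(<S>) includes $ since <S> is the start symbol.
FOLLOW(<S>): <S> appears on no right-hand side. Thus FOLLOW(<S>) = {$}.
FOLLOW(<H>): in <N>::=<H> <H> <N> q (occurrence 1), <H> is followed by <H> <N> q with FIRST {q, s}; in <N>::=<H> <H> <N> q (occurrence 2), <H> is followed by <N> q with FIRST {q, s, w}. Thus FOLLOW(<H>) = {q, s, w}.
FOLLOW(<N>): in <S>::=s <N>, the suffix after <N> is empty, so FOLLOW(<N>) ⊇ FOLLOW(<S>) = {$}; in <N>::=<H> <H> <N> q, <N> is followed by q with FIRST {q}. Thus FOLLOW(<N>) = {$, q}.
FOLLOW(<D>): in <F>::=s w <D> s, <D> is followed by s with FIRST {s}; in <H>::=<D> q s, <D> is followed by q s with FIRST {q}; in <N>::=w <D> <D> <D> (occurrence 1), <D> is followed by <D> <D> with FIRST {epsilon, s}; in <N>::=w <D> <D> <D> (occurrence 1), the suffix after <D> is nullable, so FOLLOW(<D>) ⊇ FOLLOW(<N>) = {$, q}; in <N>::=w <D> <D> <D> (occurrence 2), <D> is followed by <D> with FIRST {epsilon, s}; in <N>::=w <D> <D> <D> (occurrence 2), the suffix after <D> is nullable, so FOLLOW(<D>) ⊇ FOLLOW(<N>) = {$, q}; in <N>::=w <D> <D> <D> (occurrence 3), the suffix after <D> is empty, so FOLLOW(<D>) ⊇ FOLLOW(<N>) = {$, q}. Thus FOLLOW(<D>) = {$, q, s}.
FOLLOW(<F>): in <D>::=<F> <F> <F> (occurrence 1), <F> is followed by <F> <F> with FIRST {s}; in <D>::=<F> <F> <F> (occurrence 2), <F> is followed by <F> with FIRST {s}; in <D>::=<F> <F> <F> (occurrence 3), the suffix after <F> is empty, so FOLLOW(<F>) ⊇ FOLLOW(<D>) = {$, q, s}. Thus FOLLOW(<F>) = {$, q, s}.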